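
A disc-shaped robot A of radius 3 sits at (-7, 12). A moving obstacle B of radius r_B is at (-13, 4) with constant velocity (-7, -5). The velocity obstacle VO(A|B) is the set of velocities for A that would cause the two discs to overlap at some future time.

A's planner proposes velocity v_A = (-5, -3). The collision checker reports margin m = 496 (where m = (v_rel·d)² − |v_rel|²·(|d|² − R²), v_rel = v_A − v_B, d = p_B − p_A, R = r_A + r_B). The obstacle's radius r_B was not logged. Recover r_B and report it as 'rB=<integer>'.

m = 496
d = (-6, -8);  v_rel = (2, 2),  |v_rel|² = 8
v_rel×d = (2)·(-8) − (2)·(-6) = -4
since m = R²·8 − (-4)²:  R² = (16 + 496) / 8 = 64
R = √64 = 8  ⇒  r_B = 8 − 3 = 5

rB=5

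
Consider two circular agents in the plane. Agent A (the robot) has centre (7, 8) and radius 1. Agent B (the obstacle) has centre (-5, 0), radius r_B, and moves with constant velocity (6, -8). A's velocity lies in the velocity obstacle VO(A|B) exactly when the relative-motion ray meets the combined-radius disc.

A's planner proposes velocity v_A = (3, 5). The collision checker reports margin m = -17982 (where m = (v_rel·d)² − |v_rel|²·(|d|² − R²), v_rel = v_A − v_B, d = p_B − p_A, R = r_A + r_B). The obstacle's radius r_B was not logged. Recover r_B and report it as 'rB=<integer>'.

m = -17982
d = (-12, -8);  v_rel = (-3, 13),  |v_rel|² = 178
v_rel×d = (-3)·(-8) − (13)·(-12) = 180
since m = R²·178 − 180²:  R² = (32400 + -17982) / 178 = 81
R = √81 = 9  ⇒  r_B = 9 − 1 = 8

rB=8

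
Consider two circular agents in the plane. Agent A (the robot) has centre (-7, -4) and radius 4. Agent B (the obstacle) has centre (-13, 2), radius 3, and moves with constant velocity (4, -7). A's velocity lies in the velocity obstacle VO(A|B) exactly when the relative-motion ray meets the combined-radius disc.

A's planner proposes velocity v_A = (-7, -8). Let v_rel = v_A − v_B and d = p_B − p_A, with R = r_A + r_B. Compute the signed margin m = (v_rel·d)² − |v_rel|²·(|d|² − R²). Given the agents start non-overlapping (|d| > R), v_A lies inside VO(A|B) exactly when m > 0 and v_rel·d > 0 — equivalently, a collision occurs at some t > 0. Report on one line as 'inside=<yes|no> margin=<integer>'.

d = (-6, 6),  |d|² = 72;  R = 4+3 = 7,  c = 72−7² = 23
v_rel = (-11, -1),  |v_rel|² = 122;  v_rel·d = (-11)·(-6) + (-1)·(6) = 60
122·t² − 120·t + 23 = 0  ⇒  m = 60² − 122·23 = 794
m = 794 > 0,  v_rel·d = 60 > 0  ⇒  inside

inside=yes margin=794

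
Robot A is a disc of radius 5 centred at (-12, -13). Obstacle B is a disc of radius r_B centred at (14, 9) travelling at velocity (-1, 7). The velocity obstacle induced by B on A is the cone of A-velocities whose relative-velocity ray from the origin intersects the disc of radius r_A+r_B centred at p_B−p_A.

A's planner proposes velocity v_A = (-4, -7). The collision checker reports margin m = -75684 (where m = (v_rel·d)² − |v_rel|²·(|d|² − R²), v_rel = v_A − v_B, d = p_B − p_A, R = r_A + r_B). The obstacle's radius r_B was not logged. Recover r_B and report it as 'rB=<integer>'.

m = -75684
d = (26, 22);  v_rel = (-3, -14),  |v_rel|² = 205
v_rel×d = (-3)·(22) − (-14)·(26) = 298
since m = R²·205 − 298²:  R² = (88804 + -75684) / 205 = 64
R = √64 = 8  ⇒  r_B = 8 − 5 = 3

rB=3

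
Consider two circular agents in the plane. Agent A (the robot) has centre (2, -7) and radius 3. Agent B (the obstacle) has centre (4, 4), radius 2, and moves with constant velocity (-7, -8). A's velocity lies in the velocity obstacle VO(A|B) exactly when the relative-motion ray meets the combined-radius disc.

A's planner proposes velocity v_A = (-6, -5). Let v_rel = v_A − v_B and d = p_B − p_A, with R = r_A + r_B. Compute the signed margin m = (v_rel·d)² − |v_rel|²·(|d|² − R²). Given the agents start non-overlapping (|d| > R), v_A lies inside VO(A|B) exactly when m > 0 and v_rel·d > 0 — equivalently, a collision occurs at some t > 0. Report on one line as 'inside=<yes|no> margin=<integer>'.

d = (2, 11),  |d|² = 125;  R = 3+2 = 5,  c = 125−5² = 100
v_rel = (1, 3),  |v_rel|² = 10;  v_rel·d = (1)·(2) + (3)·(11) = 35
10·t² − 70·t + 100 = 0  ⇒  m = 35² − 10·100 = 225
m = 225 > 0,  v_rel·d = 35 > 0  ⇒  inside

inside=yes margin=225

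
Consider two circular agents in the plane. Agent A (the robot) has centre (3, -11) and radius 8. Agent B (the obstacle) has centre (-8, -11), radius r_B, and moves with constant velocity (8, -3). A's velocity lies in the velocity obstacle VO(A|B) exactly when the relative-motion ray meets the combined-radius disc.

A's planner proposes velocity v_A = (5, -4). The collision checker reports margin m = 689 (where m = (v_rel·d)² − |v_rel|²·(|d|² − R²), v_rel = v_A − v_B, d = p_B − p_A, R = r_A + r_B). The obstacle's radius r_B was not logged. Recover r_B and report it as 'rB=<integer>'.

m = 689
d = (-11, 0);  v_rel = (-3, -1),  |v_rel|² = 10
v_rel×d = (-3)·(0) − (-1)·(-11) = -11
since m = R²·10 − (-11)²:  R² = (121 + 689) / 10 = 81
R = √81 = 9  ⇒  r_B = 9 − 8 = 1

rB=1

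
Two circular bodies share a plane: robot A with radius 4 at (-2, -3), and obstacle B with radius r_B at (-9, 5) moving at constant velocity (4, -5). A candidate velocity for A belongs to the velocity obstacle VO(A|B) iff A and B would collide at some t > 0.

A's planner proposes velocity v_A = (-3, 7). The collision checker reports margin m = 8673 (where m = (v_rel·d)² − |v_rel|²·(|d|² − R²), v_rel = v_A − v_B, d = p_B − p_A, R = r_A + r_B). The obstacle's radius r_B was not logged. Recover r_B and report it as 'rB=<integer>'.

m = 8673
d = (-7, 8);  v_rel = (-7, 12),  |v_rel|² = 193
v_rel×d = (-7)·(8) − (12)·(-7) = 28
since m = R²·193 − 28²:  R² = (784 + 8673) / 193 = 49
R = √49 = 7  ⇒  r_B = 7 − 4 = 3

rB=3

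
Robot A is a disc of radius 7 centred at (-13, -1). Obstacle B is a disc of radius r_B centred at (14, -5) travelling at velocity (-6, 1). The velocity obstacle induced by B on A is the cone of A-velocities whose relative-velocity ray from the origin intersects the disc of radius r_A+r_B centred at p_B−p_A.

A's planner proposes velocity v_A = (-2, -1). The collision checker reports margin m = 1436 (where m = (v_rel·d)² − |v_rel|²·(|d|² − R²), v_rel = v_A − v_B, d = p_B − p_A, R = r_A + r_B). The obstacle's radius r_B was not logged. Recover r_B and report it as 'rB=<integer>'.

m = 1436
d = (27, -4);  v_rel = (4, -2),  |v_rel|² = 20
v_rel×d = (4)·(-4) − (-2)·(27) = 38
since m = R²·20 − 38²:  R² = (1444 + 1436) / 20 = 144
R = √144 = 12  ⇒  r_B = 12 − 7 = 5

rB=5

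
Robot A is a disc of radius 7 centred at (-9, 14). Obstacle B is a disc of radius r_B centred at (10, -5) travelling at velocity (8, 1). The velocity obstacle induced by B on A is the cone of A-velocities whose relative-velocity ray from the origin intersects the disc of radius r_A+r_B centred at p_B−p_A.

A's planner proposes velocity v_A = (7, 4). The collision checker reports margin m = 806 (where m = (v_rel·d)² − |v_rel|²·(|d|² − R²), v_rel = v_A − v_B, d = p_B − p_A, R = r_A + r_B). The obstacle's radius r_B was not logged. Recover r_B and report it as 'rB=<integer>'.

m = 806
d = (19, -19);  v_rel = (-1, 3),  |v_rel|² = 10
v_rel×d = (-1)·(-19) − (3)·(19) = -38
since m = R²·10 − (-38)²:  R² = (1444 + 806) / 10 = 225
R = √225 = 15  ⇒  r_B = 15 − 7 = 8

rB=8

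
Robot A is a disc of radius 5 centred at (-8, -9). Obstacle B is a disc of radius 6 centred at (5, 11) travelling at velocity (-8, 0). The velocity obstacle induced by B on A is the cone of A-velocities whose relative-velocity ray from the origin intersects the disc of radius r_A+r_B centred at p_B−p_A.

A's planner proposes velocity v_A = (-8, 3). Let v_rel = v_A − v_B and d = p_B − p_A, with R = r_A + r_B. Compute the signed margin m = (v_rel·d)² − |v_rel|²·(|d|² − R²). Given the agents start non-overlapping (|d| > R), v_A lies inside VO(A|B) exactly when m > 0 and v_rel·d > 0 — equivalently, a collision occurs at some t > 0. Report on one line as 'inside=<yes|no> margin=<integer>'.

d = (13, 20),  |d|² = 569;  R = 5+6 = 11,  c = 569−11² = 448
v_rel = (0, 3),  |v_rel|² = 9;  v_rel·d = (0)·(13) + (3)·(20) = 60
9·t² − 120·t + 448 = 0  ⇒  m = 60² − 9·448 = -432
m = -432 < 0,  v_rel·d = 60 > 0  ⇒  outside

inside=no margin=-432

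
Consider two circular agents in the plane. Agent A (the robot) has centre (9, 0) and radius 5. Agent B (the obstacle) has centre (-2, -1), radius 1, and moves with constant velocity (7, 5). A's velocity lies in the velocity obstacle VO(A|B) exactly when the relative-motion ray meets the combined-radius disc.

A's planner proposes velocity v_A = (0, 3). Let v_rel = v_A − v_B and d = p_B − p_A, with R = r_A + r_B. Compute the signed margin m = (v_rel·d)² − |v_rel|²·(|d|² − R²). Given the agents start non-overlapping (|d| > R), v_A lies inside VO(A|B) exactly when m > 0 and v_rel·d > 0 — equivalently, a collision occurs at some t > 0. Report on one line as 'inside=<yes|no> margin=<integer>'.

d = (-11, -1),  |d|² = 122;  R = 5+1 = 6,  c = 122−6² = 86
v_rel = (-7, -2),  |v_rel|² = 53;  v_rel·d = (-7)·(-11) + (-2)·(-1) = 79
53·t² − 158·t + 86 = 0  ⇒  m = 79² − 53·86 = 1683
m = 1683 > 0,  v_rel·d = 79 > 0  ⇒  inside

inside=yes margin=1683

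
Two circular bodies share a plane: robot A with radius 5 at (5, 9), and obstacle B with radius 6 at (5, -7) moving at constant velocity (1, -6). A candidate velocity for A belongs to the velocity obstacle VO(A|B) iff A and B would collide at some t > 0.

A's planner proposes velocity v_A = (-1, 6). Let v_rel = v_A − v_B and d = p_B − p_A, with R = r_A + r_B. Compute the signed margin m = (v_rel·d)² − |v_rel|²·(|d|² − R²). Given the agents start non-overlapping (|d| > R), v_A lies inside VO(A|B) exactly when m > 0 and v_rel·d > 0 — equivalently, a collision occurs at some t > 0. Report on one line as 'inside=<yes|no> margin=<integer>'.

d = (0, -16),  |d|² = 256;  R = 5+6 = 11,  c = 256−11² = 135
v_rel = (-2, 12),  |v_rel|² = 148;  v_rel·d = (-2)·(0) + (12)·(-16) = -192
148·t² + 384·t + 135 = 0  ⇒  m = (-192)² − 148·135 = 16884
m = 16884 > 0,  v_rel·d = -192 < 0  ⇒  outside

inside=no margin=16884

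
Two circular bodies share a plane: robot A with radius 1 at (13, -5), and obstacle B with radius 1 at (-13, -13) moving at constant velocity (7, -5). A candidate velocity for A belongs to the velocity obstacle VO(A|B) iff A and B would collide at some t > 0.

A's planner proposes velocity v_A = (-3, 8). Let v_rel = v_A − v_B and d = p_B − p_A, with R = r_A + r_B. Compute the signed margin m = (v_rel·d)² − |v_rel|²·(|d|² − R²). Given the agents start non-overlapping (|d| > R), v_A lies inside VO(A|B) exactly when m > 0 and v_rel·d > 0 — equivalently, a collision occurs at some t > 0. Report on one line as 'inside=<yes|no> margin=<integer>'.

d = (-26, -8),  |d|² = 740;  R = 1+1 = 2,  c = 740−2² = 736
v_rel = (-10, 13),  |v_rel|² = 269;  v_rel·d = (-10)·(-26) + (13)·(-8) = 156
269·t² − 312·t + 736 = 0  ⇒  m = 156² − 269·736 = -173648
m = -173648 < 0,  v_rel·d = 156 > 0  ⇒  outside

inside=no margin=-173648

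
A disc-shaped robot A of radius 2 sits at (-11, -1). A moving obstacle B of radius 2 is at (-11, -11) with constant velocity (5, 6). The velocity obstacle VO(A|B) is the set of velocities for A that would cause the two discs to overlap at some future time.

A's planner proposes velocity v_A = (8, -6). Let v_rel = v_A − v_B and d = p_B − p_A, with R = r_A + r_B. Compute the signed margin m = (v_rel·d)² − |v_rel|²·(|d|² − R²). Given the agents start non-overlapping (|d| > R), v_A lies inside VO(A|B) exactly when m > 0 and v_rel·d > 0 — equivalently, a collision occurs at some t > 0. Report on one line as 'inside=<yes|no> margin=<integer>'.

d = (0, -10),  |d|² = 100;  R = 2+2 = 4,  c = 100−4² = 84
v_rel = (3, -12),  |v_rel|² = 153;  v_rel·d = (3)·(0) + (-12)·(-10) = 120
153·t² − 240·t + 84 = 0  ⇒  m = 120² − 153·84 = 1548
m = 1548 > 0,  v_rel·d = 120 > 0  ⇒  inside

inside=yes margin=1548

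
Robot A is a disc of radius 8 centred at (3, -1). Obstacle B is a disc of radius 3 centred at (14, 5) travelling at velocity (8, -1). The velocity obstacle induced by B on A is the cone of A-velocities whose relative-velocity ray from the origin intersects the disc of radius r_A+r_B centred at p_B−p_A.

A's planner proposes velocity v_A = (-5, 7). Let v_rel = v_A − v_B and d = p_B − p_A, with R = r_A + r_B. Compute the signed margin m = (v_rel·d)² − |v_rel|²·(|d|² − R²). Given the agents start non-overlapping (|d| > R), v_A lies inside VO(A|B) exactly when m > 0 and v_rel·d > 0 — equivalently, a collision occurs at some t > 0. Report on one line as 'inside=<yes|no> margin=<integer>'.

d = (11, 6),  |d|² = 157;  R = 8+3 = 11,  c = 157−11² = 36
v_rel = (-13, 8),  |v_rel|² = 233;  v_rel·d = (-13)·(11) + (8)·(6) = -95
233·t² + 190·t + 36 = 0  ⇒  m = (-95)² − 233·36 = 637
m = 637 > 0,  v_rel·d = -95 < 0  ⇒  outside

inside=no margin=637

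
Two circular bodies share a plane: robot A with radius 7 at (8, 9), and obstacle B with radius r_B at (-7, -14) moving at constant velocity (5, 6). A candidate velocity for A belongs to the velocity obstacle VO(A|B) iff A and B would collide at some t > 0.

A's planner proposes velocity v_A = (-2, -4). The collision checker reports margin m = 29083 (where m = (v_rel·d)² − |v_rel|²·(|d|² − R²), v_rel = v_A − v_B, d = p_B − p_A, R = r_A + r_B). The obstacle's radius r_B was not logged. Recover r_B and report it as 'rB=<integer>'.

m = 29083
d = (-15, -23);  v_rel = (-7, -10),  |v_rel|² = 149
v_rel×d = (-7)·(-23) − (-10)·(-15) = 11
since m = R²·149 − 11²:  R² = (121 + 29083) / 149 = 196
R = √196 = 14  ⇒  r_B = 14 − 7 = 7

rB=7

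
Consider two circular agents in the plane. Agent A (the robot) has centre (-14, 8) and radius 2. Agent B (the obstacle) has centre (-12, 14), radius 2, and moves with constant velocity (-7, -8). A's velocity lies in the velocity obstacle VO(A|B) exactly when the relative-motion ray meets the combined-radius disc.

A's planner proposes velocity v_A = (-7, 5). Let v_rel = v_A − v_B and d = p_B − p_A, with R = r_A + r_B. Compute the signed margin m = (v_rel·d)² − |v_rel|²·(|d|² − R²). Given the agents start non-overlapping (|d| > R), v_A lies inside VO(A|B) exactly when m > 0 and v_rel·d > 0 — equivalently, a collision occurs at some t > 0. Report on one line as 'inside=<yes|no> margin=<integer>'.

d = (2, 6),  |d|² = 40;  R = 2+2 = 4,  c = 40−4² = 24
v_rel = (0, 13),  |v_rel|² = 169;  v_rel·d = (0)·(2) + (13)·(6) = 78
169·t² − 156·t + 24 = 0  ⇒  m = 78² − 169·24 = 2028
m = 2028 > 0,  v_rel·d = 78 > 0  ⇒  inside

inside=yes margin=2028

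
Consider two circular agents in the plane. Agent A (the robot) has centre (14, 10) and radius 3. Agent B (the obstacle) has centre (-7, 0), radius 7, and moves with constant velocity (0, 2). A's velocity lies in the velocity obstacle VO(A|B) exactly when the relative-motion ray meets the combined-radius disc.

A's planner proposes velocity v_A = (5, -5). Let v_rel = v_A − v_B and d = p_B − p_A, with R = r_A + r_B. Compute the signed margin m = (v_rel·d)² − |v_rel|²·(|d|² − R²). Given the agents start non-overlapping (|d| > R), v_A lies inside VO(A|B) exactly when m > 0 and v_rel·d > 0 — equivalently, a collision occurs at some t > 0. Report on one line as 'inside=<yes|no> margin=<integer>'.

d = (-21, -10),  |d|² = 541;  R = 3+7 = 10,  c = 541−10² = 441
v_rel = (5, -7),  |v_rel|² = 74;  v_rel·d = (5)·(-21) + (-7)·(-10) = -35
74·t² + 70·t + 441 = 0  ⇒  m = (-35)² − 74·441 = -31409
m = -31409 < 0,  v_rel·d = -35 < 0  ⇒  outside

inside=no margin=-31409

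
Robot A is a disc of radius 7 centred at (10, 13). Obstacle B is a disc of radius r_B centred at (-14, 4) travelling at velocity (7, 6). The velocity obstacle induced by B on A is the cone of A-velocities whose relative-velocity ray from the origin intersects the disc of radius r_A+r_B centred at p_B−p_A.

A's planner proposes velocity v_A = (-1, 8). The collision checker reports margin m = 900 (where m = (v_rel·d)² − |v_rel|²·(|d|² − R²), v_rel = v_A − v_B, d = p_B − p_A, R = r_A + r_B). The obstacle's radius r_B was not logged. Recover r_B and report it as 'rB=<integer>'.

m = 900
d = (-24, -9);  v_rel = (-8, 2),  |v_rel|² = 68
v_rel×d = (-8)·(-9) − (2)·(-24) = 120
since m = R²·68 − 120²:  R² = (14400 + 900) / 68 = 225
R = √225 = 15  ⇒  r_B = 15 − 7 = 8

rB=8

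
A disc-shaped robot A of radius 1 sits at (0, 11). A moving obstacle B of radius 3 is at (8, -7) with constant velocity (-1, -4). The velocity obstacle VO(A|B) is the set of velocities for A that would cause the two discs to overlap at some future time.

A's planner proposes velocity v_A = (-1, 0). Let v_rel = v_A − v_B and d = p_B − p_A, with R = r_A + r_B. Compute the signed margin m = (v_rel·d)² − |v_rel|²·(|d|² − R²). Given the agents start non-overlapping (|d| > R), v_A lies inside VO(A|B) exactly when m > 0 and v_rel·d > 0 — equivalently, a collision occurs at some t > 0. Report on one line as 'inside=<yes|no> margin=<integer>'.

d = (8, -18),  |d|² = 388;  R = 1+3 = 4,  c = 388−4² = 372
v_rel = (0, 4),  |v_rel|² = 16;  v_rel·d = (0)·(8) + (4)·(-18) = -72
16·t² + 144·t + 372 = 0  ⇒  m = (-72)² − 16·372 = -768
m = -768 < 0,  v_rel·d = -72 < 0  ⇒  outside

inside=no margin=-768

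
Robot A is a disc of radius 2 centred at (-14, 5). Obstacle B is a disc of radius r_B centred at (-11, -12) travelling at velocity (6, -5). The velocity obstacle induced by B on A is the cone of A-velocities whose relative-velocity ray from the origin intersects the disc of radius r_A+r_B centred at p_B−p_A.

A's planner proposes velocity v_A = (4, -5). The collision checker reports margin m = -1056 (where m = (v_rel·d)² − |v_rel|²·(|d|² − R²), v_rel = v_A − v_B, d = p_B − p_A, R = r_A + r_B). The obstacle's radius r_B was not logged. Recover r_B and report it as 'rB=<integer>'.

m = -1056
d = (3, -17);  v_rel = (-2, 0),  |v_rel|² = 4
v_rel×d = (-2)·(-17) − (0)·(3) = 34
since m = R²·4 − 34²:  R² = (1156 + -1056) / 4 = 25
R = √25 = 5  ⇒  r_B = 5 − 2 = 3

rB=3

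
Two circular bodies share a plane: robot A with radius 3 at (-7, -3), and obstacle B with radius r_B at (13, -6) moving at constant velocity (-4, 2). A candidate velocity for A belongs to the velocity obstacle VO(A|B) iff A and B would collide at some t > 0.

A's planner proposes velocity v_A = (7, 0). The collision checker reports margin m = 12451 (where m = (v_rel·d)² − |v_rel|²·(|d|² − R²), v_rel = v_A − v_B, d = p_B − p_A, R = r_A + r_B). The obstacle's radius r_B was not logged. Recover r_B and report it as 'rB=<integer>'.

m = 12451
d = (20, -3);  v_rel = (11, -2),  |v_rel|² = 125
v_rel×d = (11)·(-3) − (-2)·(20) = 7
since m = R²·125 − 7²:  R² = (49 + 12451) / 125 = 100
R = √100 = 10  ⇒  r_B = 10 − 3 = 7

rB=7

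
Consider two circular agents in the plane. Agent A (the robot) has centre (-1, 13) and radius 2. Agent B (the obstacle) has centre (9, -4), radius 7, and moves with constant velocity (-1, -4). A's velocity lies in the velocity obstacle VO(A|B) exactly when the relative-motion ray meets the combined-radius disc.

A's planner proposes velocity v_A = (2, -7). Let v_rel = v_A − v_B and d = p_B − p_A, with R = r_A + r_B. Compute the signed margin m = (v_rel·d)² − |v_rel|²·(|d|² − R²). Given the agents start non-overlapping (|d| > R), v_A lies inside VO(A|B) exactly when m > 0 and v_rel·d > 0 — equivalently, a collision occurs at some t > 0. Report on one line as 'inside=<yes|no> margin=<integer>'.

d = (10, -17),  |d|² = 389;  R = 2+7 = 9,  c = 389−9² = 308
v_rel = (3, -3),  |v_rel|² = 18;  v_rel·d = (3)·(10) + (-3)·(-17) = 81
18·t² − 162·t + 308 = 0  ⇒  m = 81² − 18·308 = 1017
m = 1017 > 0,  v_rel·d = 81 > 0  ⇒  inside

inside=yes margin=1017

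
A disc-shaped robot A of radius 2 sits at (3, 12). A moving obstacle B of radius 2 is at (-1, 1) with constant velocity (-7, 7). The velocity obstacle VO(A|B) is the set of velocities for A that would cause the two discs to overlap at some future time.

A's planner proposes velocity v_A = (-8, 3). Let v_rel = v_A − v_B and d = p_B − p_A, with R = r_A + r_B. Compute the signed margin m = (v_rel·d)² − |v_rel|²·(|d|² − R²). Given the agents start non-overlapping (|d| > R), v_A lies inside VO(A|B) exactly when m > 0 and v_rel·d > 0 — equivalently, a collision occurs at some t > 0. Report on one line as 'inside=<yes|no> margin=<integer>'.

d = (-4, -11),  |d|² = 137;  R = 2+2 = 4,  c = 137−4² = 121
v_rel = (-1, -4),  |v_rel|² = 17;  v_rel·d = (-1)·(-4) + (-4)·(-11) = 48
17·t² − 96·t + 121 = 0  ⇒  m = 48² − 17·121 = 247
m = 247 > 0,  v_rel·d = 48 > 0  ⇒  inside

inside=yes margin=247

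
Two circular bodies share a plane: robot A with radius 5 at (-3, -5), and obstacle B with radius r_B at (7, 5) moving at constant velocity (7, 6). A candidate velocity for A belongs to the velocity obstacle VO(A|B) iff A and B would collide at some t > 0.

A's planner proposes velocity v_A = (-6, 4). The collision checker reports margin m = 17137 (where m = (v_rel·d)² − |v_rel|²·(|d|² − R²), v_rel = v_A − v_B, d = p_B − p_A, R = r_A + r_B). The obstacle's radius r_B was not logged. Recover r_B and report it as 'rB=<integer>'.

m = 17137
d = (10, 10);  v_rel = (-13, -2),  |v_rel|² = 173
v_rel×d = (-13)·(10) − (-2)·(10) = -110
since m = R²·173 − (-110)²:  R² = (12100 + 17137) / 173 = 169
R = √169 = 13  ⇒  r_B = 13 − 5 = 8

rB=8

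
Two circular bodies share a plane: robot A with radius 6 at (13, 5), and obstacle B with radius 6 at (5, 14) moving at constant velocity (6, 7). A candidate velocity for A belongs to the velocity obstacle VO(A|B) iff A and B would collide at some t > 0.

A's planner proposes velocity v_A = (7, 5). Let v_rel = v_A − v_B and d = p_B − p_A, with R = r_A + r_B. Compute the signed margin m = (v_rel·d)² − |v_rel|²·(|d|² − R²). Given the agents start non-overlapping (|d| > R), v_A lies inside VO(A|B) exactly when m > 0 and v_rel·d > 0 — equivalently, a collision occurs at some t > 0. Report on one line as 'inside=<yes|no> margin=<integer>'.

d = (-8, 9),  |d|² = 145;  R = 6+6 = 12,  c = 145−12² = 1
v_rel = (1, -2),  |v_rel|² = 5;  v_rel·d = (1)·(-8) + (-2)·(9) = -26
5·t² + 52·t + 1 = 0  ⇒  m = (-26)² − 5·1 = 671
m = 671 > 0,  v_rel·d = -26 < 0  ⇒  outside

inside=no margin=671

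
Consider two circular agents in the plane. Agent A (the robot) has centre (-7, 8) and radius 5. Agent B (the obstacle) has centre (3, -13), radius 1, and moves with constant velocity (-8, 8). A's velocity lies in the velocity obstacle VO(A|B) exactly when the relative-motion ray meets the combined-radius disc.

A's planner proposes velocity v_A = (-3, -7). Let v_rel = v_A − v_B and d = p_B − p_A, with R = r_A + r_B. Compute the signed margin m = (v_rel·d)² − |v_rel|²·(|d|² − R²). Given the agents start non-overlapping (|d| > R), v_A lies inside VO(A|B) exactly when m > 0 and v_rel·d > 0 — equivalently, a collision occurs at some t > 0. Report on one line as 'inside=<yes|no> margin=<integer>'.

d = (10, -21),  |d|² = 541;  R = 5+1 = 6,  c = 541−6² = 505
v_rel = (5, -15),  |v_rel|² = 250;  v_rel·d = (5)·(10) + (-15)·(-21) = 365
250·t² − 730·t + 505 = 0  ⇒  m = 365² − 250·505 = 6975
m = 6975 > 0,  v_rel·d = 365 > 0  ⇒  inside

inside=yes margin=6975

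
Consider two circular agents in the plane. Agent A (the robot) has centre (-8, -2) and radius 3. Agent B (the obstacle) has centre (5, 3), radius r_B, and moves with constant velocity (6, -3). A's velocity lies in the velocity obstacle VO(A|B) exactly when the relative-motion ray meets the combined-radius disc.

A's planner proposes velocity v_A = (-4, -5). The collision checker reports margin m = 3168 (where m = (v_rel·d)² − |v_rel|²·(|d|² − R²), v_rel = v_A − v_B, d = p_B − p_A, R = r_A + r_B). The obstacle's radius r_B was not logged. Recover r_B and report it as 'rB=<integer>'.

m = 3168
d = (13, 5);  v_rel = (-10, -2),  |v_rel|² = 104
v_rel×d = (-10)·(5) − (-2)·(13) = -24
since m = R²·104 − (-24)²:  R² = (576 + 3168) / 104 = 36
R = √36 = 6  ⇒  r_B = 6 − 3 = 3

rB=3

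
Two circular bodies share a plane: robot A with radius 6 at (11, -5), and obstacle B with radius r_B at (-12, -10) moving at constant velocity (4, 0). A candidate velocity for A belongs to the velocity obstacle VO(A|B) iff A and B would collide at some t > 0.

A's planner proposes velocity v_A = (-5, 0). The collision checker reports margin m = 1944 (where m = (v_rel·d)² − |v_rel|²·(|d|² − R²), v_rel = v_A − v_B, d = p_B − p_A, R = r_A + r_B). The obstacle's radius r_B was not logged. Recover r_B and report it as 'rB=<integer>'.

m = 1944
d = (-23, -5);  v_rel = (-9, 0),  |v_rel|² = 81
v_rel×d = (-9)·(-5) − (0)·(-23) = 45
since m = R²·81 − 45²:  R² = (2025 + 1944) / 81 = 49
R = √49 = 7  ⇒  r_B = 7 − 6 = 1

rB=1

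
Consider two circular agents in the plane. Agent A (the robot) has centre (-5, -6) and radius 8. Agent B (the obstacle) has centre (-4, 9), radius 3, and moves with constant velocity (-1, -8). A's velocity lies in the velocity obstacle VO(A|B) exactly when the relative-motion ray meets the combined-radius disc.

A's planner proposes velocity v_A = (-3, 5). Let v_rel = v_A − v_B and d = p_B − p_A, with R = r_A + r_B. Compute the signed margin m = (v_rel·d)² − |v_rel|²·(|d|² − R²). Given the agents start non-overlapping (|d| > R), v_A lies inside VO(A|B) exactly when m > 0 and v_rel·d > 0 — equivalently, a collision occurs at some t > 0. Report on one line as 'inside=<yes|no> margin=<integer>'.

d = (1, 15),  |d|² = 226;  R = 8+3 = 11,  c = 226−11² = 105
v_rel = (-2, 13),  |v_rel|² = 173;  v_rel·d = (-2)·(1) + (13)·(15) = 193
173·t² − 386·t + 105 = 0  ⇒  m = 193² − 173·105 = 19084
m = 19084 > 0,  v_rel·d = 193 > 0  ⇒  inside

inside=yes margin=19084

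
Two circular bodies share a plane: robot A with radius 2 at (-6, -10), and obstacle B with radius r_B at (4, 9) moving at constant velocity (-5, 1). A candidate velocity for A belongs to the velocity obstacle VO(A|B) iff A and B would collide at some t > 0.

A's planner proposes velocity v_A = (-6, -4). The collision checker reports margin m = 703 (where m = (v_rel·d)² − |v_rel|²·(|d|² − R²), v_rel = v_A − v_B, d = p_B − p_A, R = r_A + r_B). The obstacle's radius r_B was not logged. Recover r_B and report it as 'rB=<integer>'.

m = 703
d = (10, 19);  v_rel = (-1, -5),  |v_rel|² = 26
v_rel×d = (-1)·(19) − (-5)·(10) = 31
since m = R²·26 − 31²:  R² = (961 + 703) / 26 = 64
R = √64 = 8  ⇒  r_B = 8 − 2 = 6

rB=6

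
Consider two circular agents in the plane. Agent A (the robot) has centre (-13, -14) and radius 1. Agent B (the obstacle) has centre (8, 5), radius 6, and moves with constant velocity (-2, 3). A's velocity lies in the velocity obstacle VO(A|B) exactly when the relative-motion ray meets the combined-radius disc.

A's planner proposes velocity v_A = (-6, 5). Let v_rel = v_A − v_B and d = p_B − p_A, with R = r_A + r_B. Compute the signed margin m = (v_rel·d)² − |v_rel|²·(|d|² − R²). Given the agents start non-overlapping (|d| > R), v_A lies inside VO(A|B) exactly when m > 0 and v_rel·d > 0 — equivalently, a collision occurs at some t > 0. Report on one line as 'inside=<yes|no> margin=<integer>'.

d = (21, 19),  |d|² = 802;  R = 1+6 = 7,  c = 802−7² = 753
v_rel = (-4, 2),  |v_rel|² = 20;  v_rel·d = (-4)·(21) + (2)·(19) = -46
20·t² + 92·t + 753 = 0  ⇒  m = (-46)² − 20·753 = -12944
m = -12944 < 0,  v_rel·d = -46 < 0  ⇒  outside

inside=no margin=-12944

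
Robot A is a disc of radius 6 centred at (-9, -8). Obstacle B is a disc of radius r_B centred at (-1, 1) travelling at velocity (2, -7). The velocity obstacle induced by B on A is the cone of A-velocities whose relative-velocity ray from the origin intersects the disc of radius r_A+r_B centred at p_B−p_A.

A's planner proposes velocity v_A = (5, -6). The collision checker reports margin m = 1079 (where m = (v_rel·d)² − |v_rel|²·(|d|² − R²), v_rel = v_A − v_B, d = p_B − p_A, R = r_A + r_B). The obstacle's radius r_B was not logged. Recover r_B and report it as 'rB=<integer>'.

m = 1079
d = (8, 9);  v_rel = (3, 1),  |v_rel|² = 10
v_rel×d = (3)·(9) − (1)·(8) = 19
since m = R²·10 − 19²:  R² = (361 + 1079) / 10 = 144
R = √144 = 12  ⇒  r_B = 12 − 6 = 6

rB=6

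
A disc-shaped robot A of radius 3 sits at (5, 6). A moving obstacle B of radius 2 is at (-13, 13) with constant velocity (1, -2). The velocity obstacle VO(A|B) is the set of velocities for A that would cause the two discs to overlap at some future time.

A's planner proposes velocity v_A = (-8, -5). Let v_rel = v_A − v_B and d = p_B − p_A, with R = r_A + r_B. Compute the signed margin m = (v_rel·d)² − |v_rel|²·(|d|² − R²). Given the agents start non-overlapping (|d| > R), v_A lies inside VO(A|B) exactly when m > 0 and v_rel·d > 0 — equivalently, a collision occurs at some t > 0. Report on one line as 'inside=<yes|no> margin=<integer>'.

d = (-18, 7),  |d|² = 373;  R = 3+2 = 5,  c = 373−5² = 348
v_rel = (-9, -3),  |v_rel|² = 90;  v_rel·d = (-9)·(-18) + (-3)·(7) = 141
90·t² − 282·t + 348 = 0  ⇒  m = 141² − 90·348 = -11439
m = -11439 < 0,  v_rel·d = 141 > 0  ⇒  outside

inside=no margin=-11439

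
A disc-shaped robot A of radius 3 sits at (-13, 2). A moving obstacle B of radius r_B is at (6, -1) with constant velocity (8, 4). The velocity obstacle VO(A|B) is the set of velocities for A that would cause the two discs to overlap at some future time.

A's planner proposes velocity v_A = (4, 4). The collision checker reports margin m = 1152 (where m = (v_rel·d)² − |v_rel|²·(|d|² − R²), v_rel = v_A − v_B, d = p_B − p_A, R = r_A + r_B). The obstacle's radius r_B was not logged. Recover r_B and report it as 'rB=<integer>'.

m = 1152
d = (19, -3);  v_rel = (-4, 0),  |v_rel|² = 16
v_rel×d = (-4)·(-3) − (0)·(19) = 12
since m = R²·16 − 12²:  R² = (144 + 1152) / 16 = 81
R = √81 = 9  ⇒  r_B = 9 − 3 = 6

rB=6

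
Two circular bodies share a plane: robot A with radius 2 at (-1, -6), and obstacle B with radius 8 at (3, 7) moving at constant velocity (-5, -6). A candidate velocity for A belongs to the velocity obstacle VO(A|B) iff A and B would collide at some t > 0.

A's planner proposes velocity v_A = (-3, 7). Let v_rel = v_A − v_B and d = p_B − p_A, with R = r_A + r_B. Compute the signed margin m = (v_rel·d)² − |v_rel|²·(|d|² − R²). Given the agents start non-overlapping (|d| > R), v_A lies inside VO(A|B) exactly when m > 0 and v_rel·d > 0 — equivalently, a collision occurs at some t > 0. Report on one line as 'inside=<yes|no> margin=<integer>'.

d = (4, 13),  |d|² = 185;  R = 2+8 = 10,  c = 185−10² = 85
v_rel = (2, 13),  |v_rel|² = 173;  v_rel·d = (2)·(4) + (13)·(13) = 177
173·t² − 354·t + 85 = 0  ⇒  m = 177² − 173·85 = 16624
m = 16624 > 0,  v_rel·d = 177 > 0  ⇒  inside

inside=yes margin=16624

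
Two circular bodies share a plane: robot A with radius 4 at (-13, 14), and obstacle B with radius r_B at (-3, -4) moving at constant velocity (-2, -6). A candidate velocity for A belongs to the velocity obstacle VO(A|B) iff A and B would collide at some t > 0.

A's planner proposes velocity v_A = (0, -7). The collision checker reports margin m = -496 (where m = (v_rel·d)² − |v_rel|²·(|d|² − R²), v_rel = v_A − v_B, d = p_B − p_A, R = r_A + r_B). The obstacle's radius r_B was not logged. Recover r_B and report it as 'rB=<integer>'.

m = -496
d = (10, -18);  v_rel = (2, -1),  |v_rel|² = 5
v_rel×d = (2)·(-18) − (-1)·(10) = -26
since m = R²·5 − (-26)²:  R² = (676 + -496) / 5 = 36
R = √36 = 6  ⇒  r_B = 6 − 4 = 2

rB=2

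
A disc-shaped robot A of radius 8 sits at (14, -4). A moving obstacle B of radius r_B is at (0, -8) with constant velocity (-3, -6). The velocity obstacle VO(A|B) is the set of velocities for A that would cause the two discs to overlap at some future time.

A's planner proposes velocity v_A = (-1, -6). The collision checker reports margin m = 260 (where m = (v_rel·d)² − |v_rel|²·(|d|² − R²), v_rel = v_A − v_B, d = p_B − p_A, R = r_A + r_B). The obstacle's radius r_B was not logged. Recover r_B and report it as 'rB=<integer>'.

m = 260
d = (-14, -4);  v_rel = (2, 0),  |v_rel|² = 4
v_rel×d = (2)·(-4) − (0)·(-14) = -8
since m = R²·4 − (-8)²:  R² = (64 + 260) / 4 = 81
R = √81 = 9  ⇒  r_B = 9 − 8 = 1

rB=1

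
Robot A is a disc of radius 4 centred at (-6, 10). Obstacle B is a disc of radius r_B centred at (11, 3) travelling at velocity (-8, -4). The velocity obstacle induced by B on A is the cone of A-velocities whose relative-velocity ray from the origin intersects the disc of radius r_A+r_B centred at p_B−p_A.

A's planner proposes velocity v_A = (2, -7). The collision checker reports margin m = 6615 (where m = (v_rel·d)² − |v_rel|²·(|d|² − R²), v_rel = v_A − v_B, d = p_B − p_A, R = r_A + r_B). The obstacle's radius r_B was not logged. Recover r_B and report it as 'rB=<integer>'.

m = 6615
d = (17, -7);  v_rel = (10, -3),  |v_rel|² = 109
v_rel×d = (10)·(-7) − (-3)·(17) = -19
since m = R²·109 − (-19)²:  R² = (361 + 6615) / 109 = 64
R = √64 = 8  ⇒  r_B = 8 − 4 = 4

rB=4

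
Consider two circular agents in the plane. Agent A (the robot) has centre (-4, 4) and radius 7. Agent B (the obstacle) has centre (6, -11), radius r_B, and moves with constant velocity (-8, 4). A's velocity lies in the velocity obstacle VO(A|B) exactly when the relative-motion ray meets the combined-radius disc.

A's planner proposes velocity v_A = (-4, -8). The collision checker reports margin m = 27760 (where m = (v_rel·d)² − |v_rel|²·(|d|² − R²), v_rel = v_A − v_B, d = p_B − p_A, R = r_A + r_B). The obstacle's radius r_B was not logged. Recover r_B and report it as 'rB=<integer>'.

m = 27760
d = (10, -15);  v_rel = (4, -12),  |v_rel|² = 160
v_rel×d = (4)·(-15) − (-12)·(10) = 60
since m = R²·160 − 60²:  R² = (3600 + 27760) / 160 = 196
R = √196 = 14  ⇒  r_B = 14 − 7 = 7

rB=7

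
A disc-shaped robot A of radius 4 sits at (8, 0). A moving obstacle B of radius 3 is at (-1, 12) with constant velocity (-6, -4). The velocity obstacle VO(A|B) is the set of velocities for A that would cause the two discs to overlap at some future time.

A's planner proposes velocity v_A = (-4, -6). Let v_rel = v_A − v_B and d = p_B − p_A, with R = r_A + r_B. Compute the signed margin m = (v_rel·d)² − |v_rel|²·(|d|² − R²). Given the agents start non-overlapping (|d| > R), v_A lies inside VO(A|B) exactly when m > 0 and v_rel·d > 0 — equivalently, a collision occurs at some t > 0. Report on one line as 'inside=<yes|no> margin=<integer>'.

d = (-9, 12),  |d|² = 225;  R = 4+3 = 7,  c = 225−7² = 176
v_rel = (2, -2),  |v_rel|² = 8;  v_rel·d = (2)·(-9) + (-2)·(12) = -42
8·t² + 84·t + 176 = 0  ⇒  m = (-42)² − 8·176 = 356
m = 356 > 0,  v_rel·d = -42 < 0  ⇒  outside

inside=no margin=356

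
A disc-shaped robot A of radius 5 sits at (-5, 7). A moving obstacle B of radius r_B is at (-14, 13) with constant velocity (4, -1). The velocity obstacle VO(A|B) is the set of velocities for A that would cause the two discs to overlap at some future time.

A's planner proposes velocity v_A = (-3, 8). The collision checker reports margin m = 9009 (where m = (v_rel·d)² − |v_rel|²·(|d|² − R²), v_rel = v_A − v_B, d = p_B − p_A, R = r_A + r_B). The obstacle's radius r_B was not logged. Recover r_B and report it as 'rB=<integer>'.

m = 9009
d = (-9, 6);  v_rel = (-7, 9),  |v_rel|² = 130
v_rel×d = (-7)·(6) − (9)·(-9) = 39
since m = R²·130 − 39²:  R² = (1521 + 9009) / 130 = 81
R = √81 = 9  ⇒  r_B = 9 − 5 = 4

rB=4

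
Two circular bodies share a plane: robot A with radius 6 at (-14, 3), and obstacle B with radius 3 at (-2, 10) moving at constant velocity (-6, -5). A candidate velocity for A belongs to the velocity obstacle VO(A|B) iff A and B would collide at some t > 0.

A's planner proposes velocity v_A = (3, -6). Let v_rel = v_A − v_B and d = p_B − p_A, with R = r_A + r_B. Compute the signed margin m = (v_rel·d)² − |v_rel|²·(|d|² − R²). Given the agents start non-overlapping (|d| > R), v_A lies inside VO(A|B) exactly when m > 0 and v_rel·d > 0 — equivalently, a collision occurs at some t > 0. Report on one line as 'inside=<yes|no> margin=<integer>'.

d = (12, 7),  |d|² = 193;  R = 6+3 = 9,  c = 193−9² = 112
v_rel = (9, -1),  |v_rel|² = 82;  v_rel·d = (9)·(12) + (-1)·(7) = 101
82·t² − 202·t + 112 = 0  ⇒  m = 101² − 82·112 = 1017
m = 1017 > 0,  v_rel·d = 101 > 0  ⇒  inside

inside=yes margin=1017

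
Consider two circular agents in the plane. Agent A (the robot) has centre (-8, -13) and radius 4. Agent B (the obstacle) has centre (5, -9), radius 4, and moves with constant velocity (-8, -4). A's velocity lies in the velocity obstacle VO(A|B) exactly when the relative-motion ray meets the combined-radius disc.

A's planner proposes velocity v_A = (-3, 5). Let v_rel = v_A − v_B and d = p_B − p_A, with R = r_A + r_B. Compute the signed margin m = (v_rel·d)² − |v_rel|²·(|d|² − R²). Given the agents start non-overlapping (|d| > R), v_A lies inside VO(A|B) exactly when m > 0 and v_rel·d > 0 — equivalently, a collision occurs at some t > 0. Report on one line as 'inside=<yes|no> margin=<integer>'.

d = (13, 4),  |d|² = 185;  R = 4+4 = 8,  c = 185−8² = 121
v_rel = (5, 9),  |v_rel|² = 106;  v_rel·d = (5)·(13) + (9)·(4) = 101
106·t² − 202·t + 121 = 0  ⇒  m = 101² − 106·121 = -2625
m = -2625 < 0,  v_rel·d = 101 > 0  ⇒  outside

inside=no margin=-2625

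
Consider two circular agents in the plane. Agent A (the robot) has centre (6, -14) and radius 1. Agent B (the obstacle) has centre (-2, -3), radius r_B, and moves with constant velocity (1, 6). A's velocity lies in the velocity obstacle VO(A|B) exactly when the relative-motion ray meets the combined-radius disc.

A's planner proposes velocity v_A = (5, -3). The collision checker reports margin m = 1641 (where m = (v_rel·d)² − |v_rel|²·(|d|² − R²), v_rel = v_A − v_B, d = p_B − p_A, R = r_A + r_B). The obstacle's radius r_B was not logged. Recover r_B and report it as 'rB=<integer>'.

m = 1641
d = (-8, 11);  v_rel = (4, -9),  |v_rel|² = 97
v_rel×d = (4)·(11) − (-9)·(-8) = -28
since m = R²·97 − (-28)²:  R² = (784 + 1641) / 97 = 25
R = √25 = 5  ⇒  r_B = 5 − 1 = 4

rB=4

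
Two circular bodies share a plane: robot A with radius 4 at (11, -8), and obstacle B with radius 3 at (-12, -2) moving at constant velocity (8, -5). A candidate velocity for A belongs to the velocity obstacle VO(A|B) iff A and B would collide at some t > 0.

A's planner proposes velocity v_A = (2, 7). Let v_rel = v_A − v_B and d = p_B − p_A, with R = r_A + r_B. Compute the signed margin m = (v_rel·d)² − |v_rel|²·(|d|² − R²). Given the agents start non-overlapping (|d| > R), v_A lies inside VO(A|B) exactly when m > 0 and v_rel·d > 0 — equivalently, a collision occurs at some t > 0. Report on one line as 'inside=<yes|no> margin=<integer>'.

d = (-23, 6),  |d|² = 565;  R = 4+3 = 7,  c = 565−7² = 516
v_rel = (-6, 12),  |v_rel|² = 180;  v_rel·d = (-6)·(-23) + (12)·(6) = 210
180·t² − 420·t + 516 = 0  ⇒  m = 210² − 180·516 = -48780
m = -48780 < 0,  v_rel·d = 210 > 0  ⇒  outside

inside=no margin=-48780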